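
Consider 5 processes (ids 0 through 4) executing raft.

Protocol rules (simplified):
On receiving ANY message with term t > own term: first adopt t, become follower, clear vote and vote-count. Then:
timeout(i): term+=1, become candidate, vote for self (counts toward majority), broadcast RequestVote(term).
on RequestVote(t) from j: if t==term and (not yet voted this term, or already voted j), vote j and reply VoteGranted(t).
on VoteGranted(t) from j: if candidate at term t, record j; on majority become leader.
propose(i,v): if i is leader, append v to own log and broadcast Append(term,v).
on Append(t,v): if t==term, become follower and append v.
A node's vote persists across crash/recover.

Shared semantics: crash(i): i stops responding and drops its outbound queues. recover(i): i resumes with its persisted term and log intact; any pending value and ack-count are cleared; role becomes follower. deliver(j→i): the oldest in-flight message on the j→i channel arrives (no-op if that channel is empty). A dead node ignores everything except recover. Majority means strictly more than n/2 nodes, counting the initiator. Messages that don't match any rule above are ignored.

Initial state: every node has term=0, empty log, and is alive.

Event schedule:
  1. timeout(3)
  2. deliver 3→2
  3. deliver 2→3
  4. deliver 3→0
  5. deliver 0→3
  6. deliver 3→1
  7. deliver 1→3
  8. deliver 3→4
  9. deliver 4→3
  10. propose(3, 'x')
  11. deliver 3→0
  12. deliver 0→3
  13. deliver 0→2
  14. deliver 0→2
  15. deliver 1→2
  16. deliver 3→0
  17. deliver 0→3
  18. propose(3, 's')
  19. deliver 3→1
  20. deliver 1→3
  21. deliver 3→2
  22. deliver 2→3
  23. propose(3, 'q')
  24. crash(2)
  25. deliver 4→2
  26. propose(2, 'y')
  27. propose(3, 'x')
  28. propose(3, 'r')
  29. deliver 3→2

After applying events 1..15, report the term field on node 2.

[1] timeout(3) → N3(cand t1 [-])
[2] deliver 3→2 → N2(foll t1 [-])
[3] deliver 2→3 → ∅
[4] deliver 3→0 → N0(foll t1 [-])
[5] deliver 0→3 → N3(lead t1 [-])
[6] deliver 3→1 → N1(foll t1 [-])
[7] deliver 1→3 → ∅
[8] deliver 3→4 → N4(foll t1 [-])
[9] deliver 4→3 → ∅
[10] propose(3,'x') → N3(lead t1 [x])
[11] deliver 3→0 → N0(foll t1 [x])
[12] deliver 0→3 → ∅
[13] deliver 0→2 → ∅
[14] deliver 0→2 → ∅
[15] deliver 1→2 → ∅

1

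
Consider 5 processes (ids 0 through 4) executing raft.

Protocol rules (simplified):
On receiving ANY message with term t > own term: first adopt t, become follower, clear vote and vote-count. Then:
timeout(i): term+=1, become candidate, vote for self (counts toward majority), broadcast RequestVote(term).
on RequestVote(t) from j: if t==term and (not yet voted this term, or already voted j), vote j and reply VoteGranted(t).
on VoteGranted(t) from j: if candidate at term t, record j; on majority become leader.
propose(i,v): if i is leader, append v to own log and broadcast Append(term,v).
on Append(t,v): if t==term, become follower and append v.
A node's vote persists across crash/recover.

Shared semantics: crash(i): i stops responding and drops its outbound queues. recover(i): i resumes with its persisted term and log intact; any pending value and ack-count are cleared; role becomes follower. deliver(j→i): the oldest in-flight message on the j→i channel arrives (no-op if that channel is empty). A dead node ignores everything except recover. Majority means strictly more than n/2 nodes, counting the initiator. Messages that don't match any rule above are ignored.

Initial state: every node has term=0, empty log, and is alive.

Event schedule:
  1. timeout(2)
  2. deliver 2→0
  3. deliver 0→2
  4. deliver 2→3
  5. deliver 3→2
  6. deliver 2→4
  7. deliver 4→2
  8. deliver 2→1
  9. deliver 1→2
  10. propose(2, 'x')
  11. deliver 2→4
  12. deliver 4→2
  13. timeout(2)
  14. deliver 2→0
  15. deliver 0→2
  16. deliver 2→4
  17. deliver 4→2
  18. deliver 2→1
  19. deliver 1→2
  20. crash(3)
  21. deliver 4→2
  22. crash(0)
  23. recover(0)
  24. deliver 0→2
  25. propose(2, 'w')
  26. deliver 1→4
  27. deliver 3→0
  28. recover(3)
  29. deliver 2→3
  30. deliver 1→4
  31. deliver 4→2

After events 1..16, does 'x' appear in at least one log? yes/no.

yes

e1 timeout(2): 2[cand,t=1,-]
e2 deliver 2→0: 0[foll,t=1,-]
e3 deliver 0→2: ·
e4 deliver 2→3: 3[foll,t=1,-]
e5 deliver 3→2: 2[lead,t=1,-]
e6 deliver 2→4: 4[foll,t=1,-]
e7 deliver 4→2: ·
e8 deliver 2→1: 1[foll,t=1,-]
e9 deliver 1→2: ·
e10 propose(2,'x'): 2[lead,t=1,x]
e11 deliver 2→4: 4[foll,t=1,x]
e12 deliver 4→2: ·
e13 timeout(2): 2[cand,t=2,x]
e14 deliver 2→0: 0[foll,t=1,x]
e15 deliver 0→2: ·
e16 deliver 2→4: 4[foll,t=2,x]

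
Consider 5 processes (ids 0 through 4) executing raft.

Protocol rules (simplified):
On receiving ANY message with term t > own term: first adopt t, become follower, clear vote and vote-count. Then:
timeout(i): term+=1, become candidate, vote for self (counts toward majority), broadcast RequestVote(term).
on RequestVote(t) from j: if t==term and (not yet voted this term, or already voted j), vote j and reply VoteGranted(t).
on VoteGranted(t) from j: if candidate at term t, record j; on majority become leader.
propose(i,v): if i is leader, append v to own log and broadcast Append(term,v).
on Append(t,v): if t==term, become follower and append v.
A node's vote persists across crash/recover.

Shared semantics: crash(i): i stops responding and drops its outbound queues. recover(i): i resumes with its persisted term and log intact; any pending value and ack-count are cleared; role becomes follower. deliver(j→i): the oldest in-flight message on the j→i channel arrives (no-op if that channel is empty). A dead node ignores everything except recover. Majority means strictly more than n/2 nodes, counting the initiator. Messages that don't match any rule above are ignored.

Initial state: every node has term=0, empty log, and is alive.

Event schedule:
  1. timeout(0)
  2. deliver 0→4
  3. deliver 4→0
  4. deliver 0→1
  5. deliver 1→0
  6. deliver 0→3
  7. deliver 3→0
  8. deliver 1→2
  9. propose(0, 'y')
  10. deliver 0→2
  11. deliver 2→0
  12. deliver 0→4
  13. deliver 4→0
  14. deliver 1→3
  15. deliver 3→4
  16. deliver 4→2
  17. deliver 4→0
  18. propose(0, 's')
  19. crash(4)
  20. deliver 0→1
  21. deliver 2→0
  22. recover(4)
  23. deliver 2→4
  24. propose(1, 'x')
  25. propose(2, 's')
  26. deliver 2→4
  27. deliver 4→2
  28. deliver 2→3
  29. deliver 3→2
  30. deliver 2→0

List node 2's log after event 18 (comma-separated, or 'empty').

after 1 — timeout(0): n0:cand/t1/[-]
after 2 — deliver 0→4: n4:foll/t1/[-]
after 3 — deliver 4→0: ·
after 4 — deliver 0→1: n1:foll/t1/[-]
after 5 — deliver 1→0: n0:lead/t1/[-]
after 6 — deliver 0→3: n3:foll/t1/[-]
after 7 — deliver 3→0: ·
after 8 — deliver 1→2: ·
after 9 — propose(0,'y'): n0:lead/t1/[y]
after 10 — deliver 0→2: n2:foll/t1/[-]
after 11 — deliver 2→0: ·
after 12 — deliver 0→4: n4:foll/t1/[y]
after 13 — deliver 4→0: ·
after 14 — deliver 1→3: ·
after 15 — deliver 3→4: ·
after 16 — deliver 4→2: ·
after 17 — deliver 4→0: ·
after 18 — propose(0,'s'): n0:lead/t1/[y,s]

empty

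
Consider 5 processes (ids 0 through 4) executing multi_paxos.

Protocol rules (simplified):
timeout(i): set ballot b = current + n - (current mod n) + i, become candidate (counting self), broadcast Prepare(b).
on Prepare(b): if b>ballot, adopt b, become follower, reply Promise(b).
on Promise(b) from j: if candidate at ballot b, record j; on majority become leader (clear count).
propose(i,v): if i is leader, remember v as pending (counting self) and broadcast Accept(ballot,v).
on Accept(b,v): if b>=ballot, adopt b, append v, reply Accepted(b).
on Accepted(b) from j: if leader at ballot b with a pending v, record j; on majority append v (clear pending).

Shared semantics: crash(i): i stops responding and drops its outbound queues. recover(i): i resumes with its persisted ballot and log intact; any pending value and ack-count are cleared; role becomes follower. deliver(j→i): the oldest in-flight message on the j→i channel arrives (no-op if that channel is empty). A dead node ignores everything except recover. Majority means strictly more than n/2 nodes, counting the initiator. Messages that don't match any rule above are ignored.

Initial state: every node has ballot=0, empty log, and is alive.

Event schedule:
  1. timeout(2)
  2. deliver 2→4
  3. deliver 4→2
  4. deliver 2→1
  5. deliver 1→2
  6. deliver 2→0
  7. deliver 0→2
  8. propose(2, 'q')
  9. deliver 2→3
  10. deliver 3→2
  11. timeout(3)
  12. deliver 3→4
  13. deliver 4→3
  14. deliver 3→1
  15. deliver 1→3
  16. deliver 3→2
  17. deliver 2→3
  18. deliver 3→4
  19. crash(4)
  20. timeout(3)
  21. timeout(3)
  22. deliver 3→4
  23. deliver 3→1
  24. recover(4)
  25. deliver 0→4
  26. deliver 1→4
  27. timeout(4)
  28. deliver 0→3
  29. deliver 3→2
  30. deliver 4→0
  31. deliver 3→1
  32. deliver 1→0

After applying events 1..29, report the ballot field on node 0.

[1] timeout(2) → N2(cand b7 [-])
[2] deliver 2→4 → N4(foll b7 [-])
[3] deliver 4→2 → ∅
[4] deliver 2→1 → N1(foll b7 [-])
[5] deliver 1→2 → N2(lead b7 [-])
[6] deliver 2→0 → N0(foll b7 [-])
[7] deliver 0→2 → ∅
[8] propose(2,'q') → ∅
[9] deliver 2→3 → N3(foll b7 [-])
[10] deliver 3→2 → ∅
[11] timeout(3) → N3(cand b13 [-])
[12] deliver 3→4 → N4(foll b13 [-])
[13] deliver 4→3 → ∅
[14] deliver 3→1 → N1(foll b13 [-])
[15] deliver 1→3 → N3(lead b13 [-])
[16] deliver 3→2 → N2(foll b13 [-])
[17] deliver 2→3 → ∅
[18] deliver 3→4 → ∅
[19] crash(4) → N4(✗foll b13 [-])
[20] timeout(3) → N3(cand b18 [-])
[21] timeout(3) → N3(cand b23 [-])
[22] deliver 3→4 → ∅
[23] deliver 3→1 → N1(foll b18 [-])
[24] recover(4) → N4(foll b13 [-])
[25] deliver 0→4 → ∅
[26] deliver 1→4 → ∅
[27] timeout(4) → N4(cand b19 [-])
[28] deliver 0→3 → ∅
[29] deliver 3→2 → N2(foll b18 [-])

7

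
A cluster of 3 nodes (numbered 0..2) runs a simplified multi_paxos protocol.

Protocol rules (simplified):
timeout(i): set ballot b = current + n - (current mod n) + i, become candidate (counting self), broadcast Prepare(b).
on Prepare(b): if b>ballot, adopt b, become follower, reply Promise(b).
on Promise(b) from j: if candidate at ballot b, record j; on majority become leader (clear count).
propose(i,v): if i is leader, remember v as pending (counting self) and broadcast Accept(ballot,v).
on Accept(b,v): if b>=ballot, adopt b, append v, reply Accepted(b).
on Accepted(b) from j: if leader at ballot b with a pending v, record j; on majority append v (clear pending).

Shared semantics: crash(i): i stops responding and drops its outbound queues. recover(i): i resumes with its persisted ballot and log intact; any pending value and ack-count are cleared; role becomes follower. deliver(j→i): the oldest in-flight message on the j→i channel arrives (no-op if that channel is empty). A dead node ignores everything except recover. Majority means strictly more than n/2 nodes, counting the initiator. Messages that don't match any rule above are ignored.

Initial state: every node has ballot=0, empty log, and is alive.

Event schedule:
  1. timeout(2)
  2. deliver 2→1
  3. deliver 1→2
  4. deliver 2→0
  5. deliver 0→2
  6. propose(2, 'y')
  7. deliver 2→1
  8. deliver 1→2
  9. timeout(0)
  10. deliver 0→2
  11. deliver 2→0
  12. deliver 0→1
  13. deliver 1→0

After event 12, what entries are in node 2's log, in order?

after 1 — timeout(2): n2:cand/b5/[-]
after 2 — deliver 2→1: n1:foll/b5/[-]
after 3 — deliver 1→2: n2:lead/b5/[-]
after 4 — deliver 2→0: n0:foll/b5/[-]
after 5 — deliver 0→2: ·
after 6 — propose(2,'y'): ·
after 7 — deliver 2→1: n1:foll/b5/[y]
after 8 — deliver 1→2: n2:lead/b5/[y]
after 9 — timeout(0): n0:cand/b6/[-]
after 10 — deliver 0→2: n2:foll/b6/[y]
after 11 — deliver 2→0: ·
after 12 — deliver 0→1: n1:foll/b6/[y]

y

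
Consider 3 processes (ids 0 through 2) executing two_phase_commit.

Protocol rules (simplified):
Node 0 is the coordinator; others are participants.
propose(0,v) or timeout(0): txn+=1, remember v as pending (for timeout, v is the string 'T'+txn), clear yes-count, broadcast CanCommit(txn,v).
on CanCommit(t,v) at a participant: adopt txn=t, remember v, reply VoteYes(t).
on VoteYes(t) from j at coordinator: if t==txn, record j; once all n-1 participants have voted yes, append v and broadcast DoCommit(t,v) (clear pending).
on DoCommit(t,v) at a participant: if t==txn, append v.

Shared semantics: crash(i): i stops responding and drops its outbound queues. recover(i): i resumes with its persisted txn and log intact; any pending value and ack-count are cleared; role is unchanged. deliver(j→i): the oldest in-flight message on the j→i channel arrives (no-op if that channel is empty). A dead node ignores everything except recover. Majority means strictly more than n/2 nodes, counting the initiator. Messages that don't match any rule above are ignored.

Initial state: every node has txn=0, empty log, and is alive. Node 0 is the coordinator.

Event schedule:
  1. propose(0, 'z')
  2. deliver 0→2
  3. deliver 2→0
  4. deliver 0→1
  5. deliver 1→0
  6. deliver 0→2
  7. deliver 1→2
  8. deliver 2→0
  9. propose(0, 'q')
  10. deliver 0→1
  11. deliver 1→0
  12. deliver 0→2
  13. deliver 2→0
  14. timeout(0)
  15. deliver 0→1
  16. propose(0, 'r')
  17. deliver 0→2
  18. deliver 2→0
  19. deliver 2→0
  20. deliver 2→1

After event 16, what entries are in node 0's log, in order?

z

1. propose(0,'z'):  <0:coor t1 ->
2. deliver 0→2:  <2:part t1 ->
3. deliver 2→0:  nop
4. deliver 0→1:  <1:part t1 ->
5. deliver 1→0:  <0:coor t1 z>
6. deliver 0→2:  <2:part t1 z>
7. deliver 1→2:  nop
8. deliver 2→0:  nop
9. propose(0,'q'):  <0:coor t2 z>
10. deliver 0→1:  <1:part t1 z>
11. deliver 1→0:  nop
12. deliver 0→2:  <2:part t2 z>
13. deliver 2→0:  nop
14. timeout(0):  <0:coor t3 z>
15. deliver 0→1:  <1:part t2 z>
16. propose(0,'r'):  <0:coor t4 z>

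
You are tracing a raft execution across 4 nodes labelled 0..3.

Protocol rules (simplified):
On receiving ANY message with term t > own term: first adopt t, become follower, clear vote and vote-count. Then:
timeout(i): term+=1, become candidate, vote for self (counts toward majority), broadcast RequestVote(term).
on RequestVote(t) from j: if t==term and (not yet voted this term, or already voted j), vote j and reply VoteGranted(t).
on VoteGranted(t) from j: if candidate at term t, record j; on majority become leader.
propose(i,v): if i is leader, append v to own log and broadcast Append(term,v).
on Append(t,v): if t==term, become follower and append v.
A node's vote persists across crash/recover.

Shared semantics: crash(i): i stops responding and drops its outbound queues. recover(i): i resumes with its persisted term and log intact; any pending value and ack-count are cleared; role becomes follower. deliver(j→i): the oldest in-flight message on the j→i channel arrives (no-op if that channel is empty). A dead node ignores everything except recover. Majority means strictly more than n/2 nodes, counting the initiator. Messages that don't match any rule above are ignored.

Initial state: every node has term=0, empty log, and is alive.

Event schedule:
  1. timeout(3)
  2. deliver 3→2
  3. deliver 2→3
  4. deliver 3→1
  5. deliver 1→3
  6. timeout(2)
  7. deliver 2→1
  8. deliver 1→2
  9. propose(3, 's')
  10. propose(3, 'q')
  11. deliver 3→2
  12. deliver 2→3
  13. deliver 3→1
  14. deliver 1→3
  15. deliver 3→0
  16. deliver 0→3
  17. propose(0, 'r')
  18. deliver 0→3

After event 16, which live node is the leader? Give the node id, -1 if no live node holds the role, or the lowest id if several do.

-1

[1] timeout(3) → N3(cand t1 [-])
[2] deliver 3→2 → N2(foll t1 [-])
[3] deliver 2→3 → ∅
[4] deliver 3→1 → N1(foll t1 [-])
[5] deliver 1→3 → N3(lead t1 [-])
[6] timeout(2) → N2(cand t2 [-])
[7] deliver 2→1 → N1(foll t2 [-])
[8] deliver 1→2 → ∅
[9] propose(3,'s') → N3(lead t1 [s])
[10] propose(3,'q') → N3(lead t1 [s,q])
[11] deliver 3→2 → ∅
[12] deliver 2→3 → N3(foll t2 [s,q])
[13] deliver 3→1 → ∅
[14] deliver 1→3 → ∅
[15] deliver 3→0 → N0(foll t1 [-])
[16] deliver 0→3 → ∅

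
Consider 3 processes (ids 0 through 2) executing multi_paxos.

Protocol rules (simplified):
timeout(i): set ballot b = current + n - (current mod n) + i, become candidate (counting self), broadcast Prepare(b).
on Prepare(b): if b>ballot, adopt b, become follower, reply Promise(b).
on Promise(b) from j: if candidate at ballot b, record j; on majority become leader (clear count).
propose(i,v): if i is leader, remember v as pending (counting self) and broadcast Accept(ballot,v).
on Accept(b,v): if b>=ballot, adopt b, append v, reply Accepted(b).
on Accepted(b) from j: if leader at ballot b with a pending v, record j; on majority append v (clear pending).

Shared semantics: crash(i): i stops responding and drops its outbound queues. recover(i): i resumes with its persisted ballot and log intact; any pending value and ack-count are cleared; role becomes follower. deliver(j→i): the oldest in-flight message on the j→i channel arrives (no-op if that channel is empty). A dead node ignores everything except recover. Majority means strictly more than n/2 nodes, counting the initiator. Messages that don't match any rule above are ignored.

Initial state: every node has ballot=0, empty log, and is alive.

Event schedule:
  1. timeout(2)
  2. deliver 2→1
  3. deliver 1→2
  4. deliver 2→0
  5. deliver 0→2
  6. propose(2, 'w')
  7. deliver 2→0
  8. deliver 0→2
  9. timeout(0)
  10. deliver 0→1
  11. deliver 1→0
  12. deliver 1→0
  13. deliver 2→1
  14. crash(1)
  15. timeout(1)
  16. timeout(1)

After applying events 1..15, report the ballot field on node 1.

[1] timeout(2) → N2(cand b5 [-])
[2] deliver 2→1 → N1(foll b5 [-])
[3] deliver 1→2 → N2(lead b5 [-])
[4] deliver 2→0 → N0(foll b5 [-])
[5] deliver 0→2 → ∅
[6] propose(2,'w') → ∅
[7] deliver 2→0 → N0(foll b5 [w])
[8] deliver 0→2 → N2(lead b5 [w])
[9] timeout(0) → N0(cand b6 [w])
[10] deliver 0→1 → N1(foll b6 [-])
[11] deliver 1→0 → N0(lead b6 [w])
[12] deliver 1→0 → ∅
[13] deliver 2→1 → ∅
[14] crash(1) → N1(✗foll b6 [-])
[15] timeout(1) → ∅

6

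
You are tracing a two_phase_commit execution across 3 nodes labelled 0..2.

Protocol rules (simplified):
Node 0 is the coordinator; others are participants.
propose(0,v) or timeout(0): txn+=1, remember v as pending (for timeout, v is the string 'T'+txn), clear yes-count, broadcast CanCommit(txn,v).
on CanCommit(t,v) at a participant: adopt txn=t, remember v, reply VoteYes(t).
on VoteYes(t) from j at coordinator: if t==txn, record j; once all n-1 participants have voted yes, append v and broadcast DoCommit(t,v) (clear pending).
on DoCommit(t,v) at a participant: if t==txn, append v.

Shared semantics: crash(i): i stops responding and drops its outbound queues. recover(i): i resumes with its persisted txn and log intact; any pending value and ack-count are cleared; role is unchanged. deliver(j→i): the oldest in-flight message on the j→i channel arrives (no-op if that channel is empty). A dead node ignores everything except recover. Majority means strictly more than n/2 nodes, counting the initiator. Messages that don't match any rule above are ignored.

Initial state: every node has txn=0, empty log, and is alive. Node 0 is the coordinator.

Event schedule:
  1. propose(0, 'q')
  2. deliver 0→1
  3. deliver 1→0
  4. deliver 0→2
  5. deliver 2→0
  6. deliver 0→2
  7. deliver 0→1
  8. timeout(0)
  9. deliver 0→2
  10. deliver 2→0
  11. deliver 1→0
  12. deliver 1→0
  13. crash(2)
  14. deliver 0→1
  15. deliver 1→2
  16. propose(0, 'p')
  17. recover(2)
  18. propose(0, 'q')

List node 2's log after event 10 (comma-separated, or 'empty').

e1 propose(0,'q'): 0[coor,t=1,-]
e2 deliver 0→1: 1[part,t=1,-]
e3 deliver 1→0: ·
e4 deliver 0→2: 2[part,t=1,-]
e5 deliver 2→0: 0[coor,t=1,q]
e6 deliver 0→2: 2[part,t=1,q]
e7 deliver 0→1: 1[part,t=1,q]
e8 timeout(0): 0[coor,t=2,q]
e9 deliver 0→2: 2[part,t=2,q]
e10 deliver 2→0: ·

q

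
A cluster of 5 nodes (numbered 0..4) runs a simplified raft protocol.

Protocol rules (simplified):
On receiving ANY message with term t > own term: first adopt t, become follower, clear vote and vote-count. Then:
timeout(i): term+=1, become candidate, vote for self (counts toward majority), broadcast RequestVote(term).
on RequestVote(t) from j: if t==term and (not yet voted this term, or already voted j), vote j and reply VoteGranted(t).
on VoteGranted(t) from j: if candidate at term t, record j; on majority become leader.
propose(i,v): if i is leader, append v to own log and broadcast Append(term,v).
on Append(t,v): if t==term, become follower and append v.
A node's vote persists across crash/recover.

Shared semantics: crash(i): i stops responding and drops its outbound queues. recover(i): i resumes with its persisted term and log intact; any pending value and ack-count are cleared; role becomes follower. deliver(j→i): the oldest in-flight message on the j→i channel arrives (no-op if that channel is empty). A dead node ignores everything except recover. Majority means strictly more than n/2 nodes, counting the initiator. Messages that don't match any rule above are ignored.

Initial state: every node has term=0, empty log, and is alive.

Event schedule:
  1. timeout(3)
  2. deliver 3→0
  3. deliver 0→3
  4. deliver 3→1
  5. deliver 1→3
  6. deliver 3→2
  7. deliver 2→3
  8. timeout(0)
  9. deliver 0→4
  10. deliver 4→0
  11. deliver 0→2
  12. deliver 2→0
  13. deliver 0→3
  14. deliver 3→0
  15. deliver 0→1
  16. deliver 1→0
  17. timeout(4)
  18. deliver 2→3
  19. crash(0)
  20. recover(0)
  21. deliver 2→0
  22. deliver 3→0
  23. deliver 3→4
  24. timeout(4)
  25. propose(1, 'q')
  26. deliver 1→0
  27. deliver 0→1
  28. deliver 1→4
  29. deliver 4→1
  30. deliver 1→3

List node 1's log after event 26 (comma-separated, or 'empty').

e1 timeout(3): 3[cand,t=1,-]
e2 deliver 3→0: 0[foll,t=1,-]
e3 deliver 0→3: ·
e4 deliver 3→1: 1[foll,t=1,-]
e5 deliver 1→3: 3[lead,t=1,-]
e6 deliver 3→2: 2[foll,t=1,-]
e7 deliver 2→3: ·
e8 timeout(0): 0[cand,t=2,-]
e9 deliver 0→4: 4[foll,t=2,-]
e10 deliver 4→0: ·
e11 deliver 0→2: 2[foll,t=2,-]
e12 deliver 2→0: 0[lead,t=2,-]
e13 deliver 0→3: 3[foll,t=2,-]
e14 deliver 3→0: ·
e15 deliver 0→1: 1[foll,t=2,-]
e16 deliver 1→0: ·
e17 timeout(4): 4[cand,t=3,-]
e18 deliver 2→3: ·
e19 crash(0): 0[✗lead,t=2,-]
e20 recover(0): 0[foll,t=2,-]
e21 deliver 2→0: ·
e22 deliver 3→0: ·
e23 deliver 3→4: ·
e24 timeout(4): 4[cand,t=4,-]
e25 propose(1,'q'): ·
e26 deliver 1→0: ·

empty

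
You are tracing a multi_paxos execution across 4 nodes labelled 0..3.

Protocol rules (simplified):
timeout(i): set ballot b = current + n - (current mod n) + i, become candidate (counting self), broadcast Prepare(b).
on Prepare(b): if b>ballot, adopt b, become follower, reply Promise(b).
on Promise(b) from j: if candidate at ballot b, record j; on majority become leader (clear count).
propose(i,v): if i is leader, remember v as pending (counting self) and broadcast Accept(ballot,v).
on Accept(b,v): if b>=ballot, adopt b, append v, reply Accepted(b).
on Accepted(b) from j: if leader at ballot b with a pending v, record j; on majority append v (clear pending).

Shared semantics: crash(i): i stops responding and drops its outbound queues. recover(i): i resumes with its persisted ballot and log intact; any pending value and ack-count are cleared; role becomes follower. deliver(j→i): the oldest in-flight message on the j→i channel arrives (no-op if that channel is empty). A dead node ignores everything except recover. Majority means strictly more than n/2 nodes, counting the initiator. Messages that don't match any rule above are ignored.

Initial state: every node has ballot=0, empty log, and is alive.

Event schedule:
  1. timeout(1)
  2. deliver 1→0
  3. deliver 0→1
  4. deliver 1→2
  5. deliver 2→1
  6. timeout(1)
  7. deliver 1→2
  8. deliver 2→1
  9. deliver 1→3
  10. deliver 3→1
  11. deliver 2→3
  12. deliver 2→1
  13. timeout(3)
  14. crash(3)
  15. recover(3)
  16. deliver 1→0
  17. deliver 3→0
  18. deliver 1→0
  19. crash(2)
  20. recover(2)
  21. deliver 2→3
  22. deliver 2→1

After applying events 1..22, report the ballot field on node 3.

11

[1] timeout(1) → N1(cand b5 [-])
[2] deliver 1→0 → N0(foll b5 [-])
[3] deliver 0→1 → ∅
[4] deliver 1→2 → N2(foll b5 [-])
[5] deliver 2→1 → N1(lead b5 [-])
[6] timeout(1) → N1(cand b9 [-])
[7] deliver 1→2 → N2(foll b9 [-])
[8] deliver 2→1 → ∅
[9] deliver 1→3 → N3(foll b5 [-])
[10] deliver 3→1 → ∅
[11] deliver 2→3 → ∅
[12] deliver 2→1 → ∅
[13] timeout(3) → N3(cand b11 [-])
[14] crash(3) → N3(✗cand b11 [-])
[15] recover(3) → N3(foll b11 [-])
[16] deliver 1→0 → N0(foll b9 [-])
[17] deliver 3→0 → ∅
[18] deliver 1→0 → ∅
[19] crash(2) → N2(✗foll b9 [-])
[20] recover(2) → N2(foll b9 [-])
[21] deliver 2→3 → ∅
[22] deliver 2→1 → ∅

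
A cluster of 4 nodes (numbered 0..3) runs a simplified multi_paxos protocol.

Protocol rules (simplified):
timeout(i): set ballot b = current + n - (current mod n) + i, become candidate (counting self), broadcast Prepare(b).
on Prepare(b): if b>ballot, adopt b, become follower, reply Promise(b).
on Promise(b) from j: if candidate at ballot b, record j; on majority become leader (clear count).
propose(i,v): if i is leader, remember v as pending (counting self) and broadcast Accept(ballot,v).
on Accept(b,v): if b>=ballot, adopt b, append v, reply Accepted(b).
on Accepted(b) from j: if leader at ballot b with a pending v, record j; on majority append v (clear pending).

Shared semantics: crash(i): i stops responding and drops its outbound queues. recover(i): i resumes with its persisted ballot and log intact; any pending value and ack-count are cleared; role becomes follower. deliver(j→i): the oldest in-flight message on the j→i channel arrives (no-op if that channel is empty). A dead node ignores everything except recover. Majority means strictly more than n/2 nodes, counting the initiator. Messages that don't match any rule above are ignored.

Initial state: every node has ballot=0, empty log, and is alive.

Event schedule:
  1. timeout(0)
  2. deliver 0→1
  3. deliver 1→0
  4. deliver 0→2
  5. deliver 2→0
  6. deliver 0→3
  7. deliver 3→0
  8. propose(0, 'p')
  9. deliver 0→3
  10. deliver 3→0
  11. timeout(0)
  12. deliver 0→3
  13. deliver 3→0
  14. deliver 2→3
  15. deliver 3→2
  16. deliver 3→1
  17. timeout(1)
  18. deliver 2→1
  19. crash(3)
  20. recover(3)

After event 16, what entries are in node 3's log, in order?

p

[1] timeout(0) → N0(cand b4 [-])
[2] deliver 0→1 → N1(foll b4 [-])
[3] deliver 1→0 → ∅
[4] deliver 0→2 → N2(foll b4 [-])
[5] deliver 2→0 → N0(lead b4 [-])
[6] deliver 0→3 → N3(foll b4 [-])
[7] deliver 3→0 → ∅
[8] propose(0,'p') → ∅
[9] deliver 0→3 → N3(foll b4 [p])
[10] deliver 3→0 → ∅
[11] timeout(0) → N0(cand b8 [-])
[12] deliver 0→3 → N3(foll b8 [p])
[13] deliver 3→0 → ∅
[14] deliver 2→3 → ∅
[15] deliver 3→2 → ∅
[16] deliver 3→1 → ∅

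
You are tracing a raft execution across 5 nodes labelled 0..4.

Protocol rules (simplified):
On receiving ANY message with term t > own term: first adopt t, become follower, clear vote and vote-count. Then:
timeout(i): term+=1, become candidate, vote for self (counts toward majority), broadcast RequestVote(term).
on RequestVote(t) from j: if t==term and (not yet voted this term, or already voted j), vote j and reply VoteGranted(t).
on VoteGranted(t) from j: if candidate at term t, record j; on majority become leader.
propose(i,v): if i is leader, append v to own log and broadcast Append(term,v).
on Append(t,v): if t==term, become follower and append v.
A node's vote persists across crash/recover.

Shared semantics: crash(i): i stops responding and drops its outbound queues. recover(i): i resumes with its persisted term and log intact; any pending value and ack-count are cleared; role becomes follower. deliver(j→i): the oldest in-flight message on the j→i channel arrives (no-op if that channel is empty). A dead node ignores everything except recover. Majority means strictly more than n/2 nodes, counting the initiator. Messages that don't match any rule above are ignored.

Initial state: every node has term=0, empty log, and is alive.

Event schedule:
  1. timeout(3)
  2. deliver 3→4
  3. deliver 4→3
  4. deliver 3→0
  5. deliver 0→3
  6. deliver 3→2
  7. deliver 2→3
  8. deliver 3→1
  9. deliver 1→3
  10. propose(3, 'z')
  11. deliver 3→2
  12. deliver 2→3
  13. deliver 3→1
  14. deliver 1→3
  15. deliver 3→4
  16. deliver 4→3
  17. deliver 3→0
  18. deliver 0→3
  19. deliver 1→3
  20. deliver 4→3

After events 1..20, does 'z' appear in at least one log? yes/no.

yes

e1 timeout(3): 3[cand,t=1,-]
e2 deliver 3→4: 4[foll,t=1,-]
e3 deliver 4→3: ·
e4 deliver 3→0: 0[foll,t=1,-]
e5 deliver 0→3: 3[lead,t=1,-]
e6 deliver 3→2: 2[foll,t=1,-]
e7 deliver 2→3: ·
e8 deliver 3→1: 1[foll,t=1,-]
e9 deliver 1→3: ·
e10 propose(3,'z'): 3[lead,t=1,z]
e11 deliver 3→2: 2[foll,t=1,z]
e12 deliver 2→3: ·
e13 deliver 3→1: 1[foll,t=1,z]
e14 deliver 1→3: ·
e15 deliver 3→4: 4[foll,t=1,z]
e16 deliver 4→3: ·
e17 deliver 3→0: 0[foll,t=1,z]
e18 deliver 0→3: ·
e19 deliver 1→3: ·
e20 deliver 4→3: ·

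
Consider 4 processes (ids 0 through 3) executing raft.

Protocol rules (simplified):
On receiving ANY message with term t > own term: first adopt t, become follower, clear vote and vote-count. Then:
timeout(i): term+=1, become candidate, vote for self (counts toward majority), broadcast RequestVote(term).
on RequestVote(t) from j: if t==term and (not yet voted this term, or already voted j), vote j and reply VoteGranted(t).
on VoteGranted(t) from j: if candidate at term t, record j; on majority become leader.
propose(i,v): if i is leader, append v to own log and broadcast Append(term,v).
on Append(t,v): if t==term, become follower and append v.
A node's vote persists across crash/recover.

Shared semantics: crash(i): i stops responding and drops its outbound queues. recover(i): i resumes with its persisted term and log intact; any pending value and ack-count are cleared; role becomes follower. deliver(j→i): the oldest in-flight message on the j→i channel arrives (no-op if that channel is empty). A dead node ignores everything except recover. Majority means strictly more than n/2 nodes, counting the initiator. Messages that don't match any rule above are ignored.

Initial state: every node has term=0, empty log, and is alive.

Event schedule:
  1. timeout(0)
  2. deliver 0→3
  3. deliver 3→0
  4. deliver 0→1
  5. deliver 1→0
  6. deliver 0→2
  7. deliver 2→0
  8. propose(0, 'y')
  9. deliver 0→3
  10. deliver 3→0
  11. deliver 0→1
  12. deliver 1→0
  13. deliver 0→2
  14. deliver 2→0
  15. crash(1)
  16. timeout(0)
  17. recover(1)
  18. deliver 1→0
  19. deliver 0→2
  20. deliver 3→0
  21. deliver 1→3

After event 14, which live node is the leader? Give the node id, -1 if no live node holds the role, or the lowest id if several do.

0

after 1 — timeout(0): n0:cand/t1/[-]
after 2 — deliver 0→3: n3:foll/t1/[-]
after 3 — deliver 3→0: ·
after 4 — deliver 0→1: n1:foll/t1/[-]
after 5 — deliver 1→0: n0:lead/t1/[-]
after 6 — deliver 0→2: n2:foll/t1/[-]
after 7 — deliver 2→0: ·
after 8 — propose(0,'y'): n0:lead/t1/[y]
after 9 — deliver 0→3: n3:foll/t1/[y]
after 10 — deliver 3→0: ·
after 11 — deliver 0→1: n1:foll/t1/[y]
after 12 — deliver 1→0: ·
after 13 — deliver 0→2: n2:foll/t1/[y]
after 14 — deliver 2→0: ·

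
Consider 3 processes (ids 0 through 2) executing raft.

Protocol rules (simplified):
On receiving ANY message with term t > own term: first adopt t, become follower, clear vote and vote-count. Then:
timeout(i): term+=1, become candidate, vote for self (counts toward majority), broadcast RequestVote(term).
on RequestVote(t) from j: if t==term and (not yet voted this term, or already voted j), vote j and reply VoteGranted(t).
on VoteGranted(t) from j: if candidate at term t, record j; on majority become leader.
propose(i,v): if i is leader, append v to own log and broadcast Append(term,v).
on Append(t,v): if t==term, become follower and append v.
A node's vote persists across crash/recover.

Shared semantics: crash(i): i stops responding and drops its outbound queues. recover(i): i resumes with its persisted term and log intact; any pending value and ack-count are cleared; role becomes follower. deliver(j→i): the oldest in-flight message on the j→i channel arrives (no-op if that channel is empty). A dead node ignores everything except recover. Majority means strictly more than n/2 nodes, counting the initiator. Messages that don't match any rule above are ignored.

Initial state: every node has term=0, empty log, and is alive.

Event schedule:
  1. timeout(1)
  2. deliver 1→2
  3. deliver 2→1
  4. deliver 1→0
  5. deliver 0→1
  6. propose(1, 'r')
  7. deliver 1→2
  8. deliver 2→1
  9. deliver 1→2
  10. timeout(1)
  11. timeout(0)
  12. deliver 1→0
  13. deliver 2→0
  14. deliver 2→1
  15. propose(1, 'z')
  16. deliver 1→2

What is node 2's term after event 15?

[1] timeout(1) → N1(cand t1 [-])
[2] deliver 1→2 → N2(foll t1 [-])
[3] deliver 2→1 → N1(lead t1 [-])
[4] deliver 1→0 → N0(foll t1 [-])
[5] deliver 0→1 → ∅
[6] propose(1,'r') → N1(lead t1 [r])
[7] deliver 1→2 → N2(foll t1 [r])
[8] deliver 2→1 → ∅
[9] deliver 1→2 → ∅
[10] timeout(1) → N1(cand t2 [r])
[11] timeout(0) → N0(cand t2 [-])
[12] deliver 1→0 → ∅
[13] deliver 2→0 → ∅
[14] deliver 2→1 → ∅
[15] propose(1,'z') → ∅

1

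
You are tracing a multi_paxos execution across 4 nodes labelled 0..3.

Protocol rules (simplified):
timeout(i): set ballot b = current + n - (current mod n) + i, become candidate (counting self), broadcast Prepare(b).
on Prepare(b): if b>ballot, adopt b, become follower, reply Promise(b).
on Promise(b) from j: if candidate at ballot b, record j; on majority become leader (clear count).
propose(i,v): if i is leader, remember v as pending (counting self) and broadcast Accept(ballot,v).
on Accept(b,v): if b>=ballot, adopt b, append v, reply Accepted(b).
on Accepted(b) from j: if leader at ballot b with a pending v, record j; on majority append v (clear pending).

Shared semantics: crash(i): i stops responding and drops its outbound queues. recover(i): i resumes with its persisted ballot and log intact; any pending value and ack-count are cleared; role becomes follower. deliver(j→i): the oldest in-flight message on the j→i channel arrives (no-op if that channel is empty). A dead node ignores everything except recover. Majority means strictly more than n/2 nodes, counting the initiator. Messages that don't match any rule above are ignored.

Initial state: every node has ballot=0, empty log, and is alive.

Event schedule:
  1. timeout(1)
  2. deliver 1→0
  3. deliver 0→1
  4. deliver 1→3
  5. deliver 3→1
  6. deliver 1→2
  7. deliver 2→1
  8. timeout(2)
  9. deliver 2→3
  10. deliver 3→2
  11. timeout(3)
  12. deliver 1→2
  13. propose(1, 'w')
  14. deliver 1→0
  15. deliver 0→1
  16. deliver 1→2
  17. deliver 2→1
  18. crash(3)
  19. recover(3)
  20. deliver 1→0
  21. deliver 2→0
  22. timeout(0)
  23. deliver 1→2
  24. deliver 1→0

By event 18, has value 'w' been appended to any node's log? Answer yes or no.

step 1 timeout(1): 1={cand,b=5,log=-}
step 2 deliver 1→0: 0={foll,b=5,log=-}
step 3 deliver 0→1: —
step 4 deliver 1→3: 3={foll,b=5,log=-}
step 5 deliver 3→1: 1={lead,b=5,log=-}
step 6 deliver 1→2: 2={foll,b=5,log=-}
step 7 deliver 2→1: —
step 8 timeout(2): 2={cand,b=10,log=-}
step 9 deliver 2→3: 3={foll,b=10,log=-}
step 10 deliver 3→2: —
step 11 timeout(3): 3={cand,b=15,log=-}
step 12 deliver 1→2: —
step 13 propose(1,'w'): —
step 14 deliver 1→0: 0={foll,b=5,log=w}
step 15 deliver 0→1: —
step 16 deliver 1→2: —
step 17 deliver 2→1: 1={foll,b=10,log=-}
step 18 crash(3): 3={✗cand,b=15,log=-}

yes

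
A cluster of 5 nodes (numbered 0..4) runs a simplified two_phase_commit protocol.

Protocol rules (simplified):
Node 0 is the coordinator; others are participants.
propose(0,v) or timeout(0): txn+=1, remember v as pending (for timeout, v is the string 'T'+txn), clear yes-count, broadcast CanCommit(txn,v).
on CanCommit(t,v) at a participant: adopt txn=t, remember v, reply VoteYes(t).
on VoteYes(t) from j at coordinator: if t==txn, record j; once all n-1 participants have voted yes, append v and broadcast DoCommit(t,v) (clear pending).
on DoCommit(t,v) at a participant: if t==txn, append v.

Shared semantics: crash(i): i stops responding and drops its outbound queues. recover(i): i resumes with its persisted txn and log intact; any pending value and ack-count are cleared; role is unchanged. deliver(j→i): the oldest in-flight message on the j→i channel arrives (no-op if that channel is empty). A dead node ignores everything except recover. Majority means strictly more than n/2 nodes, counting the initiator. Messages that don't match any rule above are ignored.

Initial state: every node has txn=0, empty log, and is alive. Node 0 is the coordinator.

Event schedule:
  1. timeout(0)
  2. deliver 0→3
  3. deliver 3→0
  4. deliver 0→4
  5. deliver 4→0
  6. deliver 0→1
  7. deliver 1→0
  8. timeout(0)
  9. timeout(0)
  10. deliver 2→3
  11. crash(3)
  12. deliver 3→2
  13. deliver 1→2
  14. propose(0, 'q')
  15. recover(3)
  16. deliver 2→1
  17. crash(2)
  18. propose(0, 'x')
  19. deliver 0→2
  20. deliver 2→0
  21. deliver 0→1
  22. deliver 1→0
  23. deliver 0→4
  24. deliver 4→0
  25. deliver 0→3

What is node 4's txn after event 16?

1. timeout(0):  <0:coor t1 ->
2. deliver 0→3:  <3:part t1 ->
3. deliver 3→0:  nop
4. deliver 0→4:  <4:part t1 ->
5. deliver 4→0:  nop
6. deliver 0→1:  <1:part t1 ->
7. deliver 1→0:  nop
8. timeout(0):  <0:coor t2 ->
9. timeout(0):  <0:coor t3 ->
10. deliver 2→3:  nop
11. crash(3):  <3:✗part t1 ->
12. deliver 3→2:  nop
13. deliver 1→2:  nop
14. propose(0,'q'):  <0:coor t4 ->
15. recover(3):  <3:part t1 ->
16. deliver 2→1:  nop

1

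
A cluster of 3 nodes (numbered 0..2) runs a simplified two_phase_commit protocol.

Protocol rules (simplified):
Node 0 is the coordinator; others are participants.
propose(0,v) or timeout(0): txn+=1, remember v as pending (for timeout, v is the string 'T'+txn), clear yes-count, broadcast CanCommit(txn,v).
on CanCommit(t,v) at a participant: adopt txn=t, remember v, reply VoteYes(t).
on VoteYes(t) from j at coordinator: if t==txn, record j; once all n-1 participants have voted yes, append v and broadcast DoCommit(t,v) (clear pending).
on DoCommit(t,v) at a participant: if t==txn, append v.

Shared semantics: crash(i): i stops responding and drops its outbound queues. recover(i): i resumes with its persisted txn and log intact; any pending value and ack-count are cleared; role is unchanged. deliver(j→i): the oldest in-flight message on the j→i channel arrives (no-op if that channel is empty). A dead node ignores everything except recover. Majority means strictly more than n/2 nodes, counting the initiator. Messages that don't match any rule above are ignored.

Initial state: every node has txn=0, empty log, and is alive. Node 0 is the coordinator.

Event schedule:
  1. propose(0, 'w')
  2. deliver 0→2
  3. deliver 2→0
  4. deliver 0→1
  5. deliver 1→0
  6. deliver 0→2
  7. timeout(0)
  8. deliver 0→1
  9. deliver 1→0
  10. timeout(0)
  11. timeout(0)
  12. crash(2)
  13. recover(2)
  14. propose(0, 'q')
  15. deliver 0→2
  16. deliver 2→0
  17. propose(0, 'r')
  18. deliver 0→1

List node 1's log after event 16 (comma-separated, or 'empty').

[1] propose(0,'w') → N0(coor t1 [-])
[2] deliver 0→2 → N2(part t1 [-])
[3] deliver 2→0 → ∅
[4] deliver 0→1 → N1(part t1 [-])
[5] deliver 1→0 → N0(coor t1 [w])
[6] deliver 0→2 → N2(part t1 [w])
[7] timeout(0) → N0(coor t2 [w])
[8] deliver 0→1 → N1(part t1 [w])
[9] deliver 1→0 → ∅
[10] timeout(0) → N0(coor t3 [w])
[11] timeout(0) → N0(coor t4 [w])
[12] crash(2) → N2(✗part t1 [w])
[13] recover(2) → N2(part t1 [w])
[14] propose(0,'q') → N0(coor t5 [w])
[15] deliver 0→2 → N2(part t2 [w])
[16] deliver 2→0 → ∅

w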